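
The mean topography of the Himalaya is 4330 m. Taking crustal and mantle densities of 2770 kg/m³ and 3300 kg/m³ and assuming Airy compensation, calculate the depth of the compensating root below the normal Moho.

In Airy isostatic equilibrium: the weight of the topography is balanced by the buoyancy of the root, ρ_c h = (ρ_m − ρ_c) r.
r = h · ρ_c / (ρ_m − ρ_c) = 4330 m × 2770 / (3300 − 2770) = 22600 m.

22600 m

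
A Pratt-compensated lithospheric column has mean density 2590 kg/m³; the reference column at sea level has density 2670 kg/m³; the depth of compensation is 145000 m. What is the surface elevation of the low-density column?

4480 m

ρ_ref D = ρ (D + h) → h = D (ρ_ref − ρ)/ρ.
h = 145000 m × (2670 − 2590)/2590 = 4480 m.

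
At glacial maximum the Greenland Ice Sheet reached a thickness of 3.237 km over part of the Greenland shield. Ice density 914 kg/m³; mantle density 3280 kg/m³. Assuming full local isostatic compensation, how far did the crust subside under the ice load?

For local isostatic compensation: the ice load ρ_ice t is balanced by mantle displaced below, ρ_m s.
s = t ρ_ice / ρ_m = 3.237 km × 914/3280 = 0.902 km.

0.902 km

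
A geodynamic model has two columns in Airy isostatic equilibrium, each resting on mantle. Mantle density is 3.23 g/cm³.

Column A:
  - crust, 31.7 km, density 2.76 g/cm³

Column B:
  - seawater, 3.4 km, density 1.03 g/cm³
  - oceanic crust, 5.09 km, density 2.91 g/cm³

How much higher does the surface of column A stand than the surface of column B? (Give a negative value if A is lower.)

1.79 km

For any compensation level in the mantle, the mantle terms cancel and isostasy reduces to e = (Σt_A − Σt_B) − (Σ(ρt)_A − Σ(ρt)_B) / ρ_m.
Σt_A = 31.7 km; Σt_B = 8.49 km; Σ(ρt)_A = 87.492; Σ(ρt)_B = 18.3139 (in km·g/cm³).
e = (31.7 − 8.49) − (87.492 − 18.3139) / 3.23 = 1.79 km.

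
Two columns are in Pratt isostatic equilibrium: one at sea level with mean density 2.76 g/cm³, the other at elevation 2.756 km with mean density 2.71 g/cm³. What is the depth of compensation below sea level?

149 km

ρ_ref D = ρ (D + h) → D (ρ_ref − ρ) = ρ h.
D = ρ h/(ρ_ref − ρ) = 2.71 × 2.756 km/(2.76 − 2.71) = 149 km.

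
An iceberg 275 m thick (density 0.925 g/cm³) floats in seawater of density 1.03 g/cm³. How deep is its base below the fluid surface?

247 m

Draft d = t ρ_obj/ρ_fluid = 275 m × 0.925/1.03 = 247 m.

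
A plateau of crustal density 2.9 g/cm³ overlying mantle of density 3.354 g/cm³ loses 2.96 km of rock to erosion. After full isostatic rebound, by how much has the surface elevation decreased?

Rebound u = e ρ_c/ρ_m = 2.96 km × 2.9/3.354 = 2.559 km.
Net surface drop = e − u = 2.96 km − 2.559 km = e (ρ_m − ρ_c)/ρ_m = 0.401 km.

0.401 km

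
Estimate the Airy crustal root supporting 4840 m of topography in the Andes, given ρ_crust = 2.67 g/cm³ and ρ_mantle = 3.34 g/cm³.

In Airy isostatic equilibrium: the weight of the topography is balanced by the buoyancy of the root, ρ_c h = (ρ_m − ρ_c) r.
r = h · ρ_c / (ρ_m − ρ_c) = 4840 m × 2.67 / (3.34 − 2.67) = 19300 m.

19300 m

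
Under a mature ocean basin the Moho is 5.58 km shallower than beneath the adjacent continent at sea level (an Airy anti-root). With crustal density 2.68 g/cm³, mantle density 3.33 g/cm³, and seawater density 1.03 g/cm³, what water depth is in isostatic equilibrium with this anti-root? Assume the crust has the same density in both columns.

2.2 km

Replacing a thickness d of crust by seawater at the top must be balanced by replacing crust with mantle at the base: d (ρ_c − ρ_w) = a (ρ_m − ρ_c).
d = a (ρ_m − ρ_c)/(ρ_c − ρ_w) = 5.58 km × 0.65/1.65 = 2.2 km.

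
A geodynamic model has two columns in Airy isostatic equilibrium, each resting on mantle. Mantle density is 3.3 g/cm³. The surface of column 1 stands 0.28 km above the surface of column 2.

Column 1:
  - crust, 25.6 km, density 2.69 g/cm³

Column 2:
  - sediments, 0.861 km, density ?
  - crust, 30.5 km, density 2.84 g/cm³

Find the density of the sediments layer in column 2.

2.53 g/cm³

Take the compensation level at the base of the deeper column (depth z_c below the surface of column 1) and equate Σ ρ_i t_i down to z_c; mantle fills any gap and the z_c terms cancel.
Column 1: 25.6×2.69 + (z_c − 25.6)×3.3
Column 2: 0.28×0 + 0.861×ρ + 30.5×2.84 + (z_c − 0.28 − 31.361)×3.3
The z_c×3.3 term appears on both sides and cancels. Collect the known terms of each column as K = Σ(ρt)_known − 3.3 × (depth of known layers): K_1 = 68.864 − 3.3×25.6 = −15.616; K_2 = 86.62 − 3.3×(0.28 + 31.361) = −17.7953.
Balance: K_1 = K_2 + 0.861×ρ, so ρ = (K_1 − K_2)/0.861 = 2.1793/0.861 = 2.53 g/cm³.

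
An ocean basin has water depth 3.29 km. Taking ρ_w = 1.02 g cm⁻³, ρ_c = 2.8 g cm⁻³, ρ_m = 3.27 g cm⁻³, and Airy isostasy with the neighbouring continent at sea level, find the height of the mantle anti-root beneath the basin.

By Archimedes' principle applied to the lithosphere: replacing crust with seawater at the top is compensated by replacing crust with mantle at the base: d (ρ_c − ρ_w) = a (ρ_m − ρ_c).
a = d (ρ_c − ρ_w)/(ρ_m − ρ_c) = 3.29 km × 1.78/0.47 = 12.5 km.

12.5 km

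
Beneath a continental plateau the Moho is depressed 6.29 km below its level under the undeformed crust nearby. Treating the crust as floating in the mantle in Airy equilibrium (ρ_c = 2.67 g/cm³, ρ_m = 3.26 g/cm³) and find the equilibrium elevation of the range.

In Airy isostatic equilibrium: ρ_c h = (ρ_m − ρ_c) r.
h = r (ρ_m − ρ_c) / ρ_c = 6.29 km × (3.26 − 2.67) / 2.67 = 1.39 km.

1.39 km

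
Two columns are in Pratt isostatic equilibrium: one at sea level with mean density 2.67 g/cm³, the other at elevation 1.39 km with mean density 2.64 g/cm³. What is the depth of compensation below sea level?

122 km

ρ_ref D = ρ (D + h) → D (ρ_ref − ρ) = ρ h.
D = ρ h/(ρ_ref − ρ) = 2.64 × 1.39 km/(2.67 − 2.64) = 122 km.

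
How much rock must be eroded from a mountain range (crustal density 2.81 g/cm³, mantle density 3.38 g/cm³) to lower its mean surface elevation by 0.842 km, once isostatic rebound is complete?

Net drop Δ = e − u = e − e ρ_c/ρ_m = e (ρ_m − ρ_c)/ρ_m.
e = Δ ρ_m/(ρ_m − ρ_c) = 0.842 km × 3.38/0.57 = 4.99 km.

4.99 km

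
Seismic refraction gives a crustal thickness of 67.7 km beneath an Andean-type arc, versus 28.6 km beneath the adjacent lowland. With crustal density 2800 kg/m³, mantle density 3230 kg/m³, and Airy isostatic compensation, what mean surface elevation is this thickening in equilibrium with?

Excess crust Δ = 67.7 km − 28.6 km = 39.1 km, split between elevation h and root r with h + r = Δ.
Airy balance ρ_c h = (ρ_m − ρ_c) r gives r = h ρ_c/(ρ_m − ρ_c), so h (1 + ρ_c/(ρ_m − ρ_c)) = Δ, i.e. h = Δ (ρ_m − ρ_c)/ρ_m.
h = 39.1 km × 430/3230 = 5.21 km.

5.21 km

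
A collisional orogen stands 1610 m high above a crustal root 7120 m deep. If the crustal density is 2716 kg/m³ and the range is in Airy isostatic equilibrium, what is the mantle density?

3330 kg/m³

Airy balance: ρ_c h = (ρ_m − ρ_c) r → ρ_m = ρ_c (1 + h/r).
ρ_m = 2716 × (1 + 1610 m/7120 m) = 3330 kg/m³.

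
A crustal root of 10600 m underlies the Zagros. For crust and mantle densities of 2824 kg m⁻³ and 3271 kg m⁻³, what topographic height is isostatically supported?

1680 m

In Airy isostatic equilibrium: ρ_c h = (ρ_m − ρ_c) r.
h = r (ρ_m − ρ_c) / ρ_c = 10600 m × (3271 − 2824) / 2824 = 1680 m.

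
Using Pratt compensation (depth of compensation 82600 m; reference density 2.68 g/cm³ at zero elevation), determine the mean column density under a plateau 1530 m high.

2.63 g/cm³

Pratt balance: ρ_ref D = ρ (D + h).
ρ = ρ_ref D/(D + h) = 2.68 × 82600 m/(82600 m + 1530 m) = 2.63 g/cm³.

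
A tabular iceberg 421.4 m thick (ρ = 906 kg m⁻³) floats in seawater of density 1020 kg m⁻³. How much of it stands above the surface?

47.1 m

Floating equilibrium: submerged depth d = t ρ_obj/ρ_fluid = 421.4 m × 906/1020 = 374.3 m.
Freeboard = t − d = 421.4 m − 374.3 m = 47.1 m.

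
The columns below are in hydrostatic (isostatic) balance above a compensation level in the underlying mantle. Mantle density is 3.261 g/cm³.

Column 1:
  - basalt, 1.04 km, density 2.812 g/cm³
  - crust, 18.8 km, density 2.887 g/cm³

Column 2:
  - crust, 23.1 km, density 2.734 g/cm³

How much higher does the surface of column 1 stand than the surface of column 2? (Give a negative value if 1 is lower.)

For any compensation level in the mantle, the mantle terms cancel and isostasy reduces to e = (Σt_1 − Σt_2) − (Σ(ρt)_1 − Σ(ρt)_2) / ρ_m.
Σt_1 = 19.84 km; Σt_2 = 23.1 km; Σ(ρt)_1 = 57.20008; Σ(ρt)_2 = 63.1554 (in km·g/cm³).
e = (19.84 − 23.1) − (57.20008 − 63.1554) / 3.261 = −1.43 km.

−1.43 km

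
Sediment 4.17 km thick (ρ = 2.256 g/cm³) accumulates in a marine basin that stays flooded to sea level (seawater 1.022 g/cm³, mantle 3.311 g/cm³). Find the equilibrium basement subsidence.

Submarine loading: the sediment displaces seawater, and the subsidence is in turn flooded, so s (ρ_m − ρ_w) = t (ρ_sed − ρ_w).
s = 4.17 km × (2.256 − 1.022) / (3.311 − 1.022) = 2.25 km.

2.25 km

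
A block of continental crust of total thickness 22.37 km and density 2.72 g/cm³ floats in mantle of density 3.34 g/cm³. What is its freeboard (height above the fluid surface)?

Floating equilibrium: submerged depth d = t ρ_obj/ρ_fluid = 22.37 km × 2.72/3.34 = 18.22 km.
Freeboard = t − d = 22.37 km − 18.22 km = 4.15 km.

4.15 km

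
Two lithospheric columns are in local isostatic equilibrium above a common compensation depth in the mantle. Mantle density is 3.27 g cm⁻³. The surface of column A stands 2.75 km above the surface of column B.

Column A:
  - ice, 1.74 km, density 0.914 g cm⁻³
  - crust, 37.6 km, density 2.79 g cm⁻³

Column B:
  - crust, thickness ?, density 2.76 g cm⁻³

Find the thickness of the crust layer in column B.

Take the compensation level at the base of the deeper column (depth z_c below the surface of column A) and equate Σ ρ_i t_i down to z_c; mantle fills any gap and the z_c terms cancel.
Column A: 1.74×0.914 + 37.6×2.79 + (z_c − 39.34)×3.27
Column B: 2.75×0 + x×2.76 + (z_c − 2.75 − 0 − x)×3.27
The z_c×3.27 term appears on both sides and cancels. Collect the known terms of each column as K = Σ(ρt)_known − 3.27 × (depth of known layers): K_A = 106.49436 − 3.27×39.34 = −22.14744; K_B = 0 − 3.27×(2.75 + 0) = −8.9925.
Balance: K_A = K_B − x×(3.27 − 2.76), so x = (K_B − K_A)/(3.27 − 2.76) = 13.1549/0.51 = 25.8 km.

25.8 km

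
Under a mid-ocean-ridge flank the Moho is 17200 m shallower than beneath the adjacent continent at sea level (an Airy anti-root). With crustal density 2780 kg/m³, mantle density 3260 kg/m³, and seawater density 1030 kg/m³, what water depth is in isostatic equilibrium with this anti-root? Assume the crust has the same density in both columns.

Replacing a thickness d of crust by seawater at the top must be balanced by replacing crust with mantle at the base: d (ρ_c − ρ_w) = a (ρ_m − ρ_c).
d = a (ρ_m − ρ_c)/(ρ_c − ρ_w) = 17200 m × 480/1750 = 4720 m.

4720 m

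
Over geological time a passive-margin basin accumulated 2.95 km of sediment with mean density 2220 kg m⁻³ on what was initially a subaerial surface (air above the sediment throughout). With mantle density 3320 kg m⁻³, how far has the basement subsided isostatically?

1.97 km

Subaerial load: s = t ρ_sed / ρ_m = 2.95 km × 2220/3320 = 1.97 km.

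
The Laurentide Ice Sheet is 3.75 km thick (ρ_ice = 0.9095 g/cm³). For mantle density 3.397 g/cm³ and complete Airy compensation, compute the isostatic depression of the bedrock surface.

Isostatic balance requires: the ice load ρ_ice t is balanced by mantle displaced below, ρ_m s.
s = t ρ_ice / ρ_m = 3.75 km × 0.9095/3.397 = 1 km.

1 km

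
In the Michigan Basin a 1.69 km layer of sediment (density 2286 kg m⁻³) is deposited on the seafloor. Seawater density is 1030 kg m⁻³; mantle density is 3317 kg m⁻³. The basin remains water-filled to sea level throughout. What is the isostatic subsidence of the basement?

0.928 km

Submarine loading: the sediment displaces seawater, and the subsidence is in turn flooded, so s (ρ_m − ρ_w) = t (ρ_sed − ρ_w).
s = 1.69 km × (2286 − 1030) / (3317 − 1030) = 0.928 km.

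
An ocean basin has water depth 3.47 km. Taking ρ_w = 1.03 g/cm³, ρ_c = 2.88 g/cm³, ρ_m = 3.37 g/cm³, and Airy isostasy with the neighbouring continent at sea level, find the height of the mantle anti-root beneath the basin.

13.1 km

Isostatic balance requires: replacing crust with seawater at the top is compensated by replacing crust with mantle at the base: d (ρ_c − ρ_w) = a (ρ_m − ρ_c).
a = d (ρ_c − ρ_w)/(ρ_m − ρ_c) = 3.47 km × 1.85/0.49 = 13.1 km.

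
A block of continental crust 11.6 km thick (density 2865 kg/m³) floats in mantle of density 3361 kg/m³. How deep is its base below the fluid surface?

9.89 km

Draft d = t ρ_obj/ρ_fluid = 11.6 km × 2865/3361 = 9.89 km.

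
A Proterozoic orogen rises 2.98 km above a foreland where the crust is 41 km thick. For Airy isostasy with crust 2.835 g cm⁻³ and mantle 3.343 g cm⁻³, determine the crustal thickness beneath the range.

Root depth r = h ρ_c / (ρ_m − ρ_c) = 2.98 km × 2.835 / 0.508 = 16.63 km.
Total thickness = T + h + r = 41 km + 2.98 km + 16.63 km = 60.6 km.

60.6 km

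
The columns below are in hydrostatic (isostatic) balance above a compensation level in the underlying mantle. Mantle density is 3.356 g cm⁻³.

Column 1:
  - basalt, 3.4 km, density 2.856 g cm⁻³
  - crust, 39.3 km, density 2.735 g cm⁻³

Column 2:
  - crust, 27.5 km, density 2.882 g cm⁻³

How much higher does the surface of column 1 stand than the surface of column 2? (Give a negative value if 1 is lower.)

For any compensation level in the mantle, the mantle terms cancel and isostasy reduces to e = (Σt_1 − Σt_2) − (Σ(ρt)_1 − Σ(ρt)_2) / ρ_m.
Σt_1 = 42.7 km; Σt_2 = 27.5 km; Σ(ρt)_1 = 117.1959; Σ(ρt)_2 = 79.255 (in km·g cm⁻³).
e = (42.7 − 27.5) − (117.1959 − 79.255) / 3.356 = 3.89 km.

3.89 km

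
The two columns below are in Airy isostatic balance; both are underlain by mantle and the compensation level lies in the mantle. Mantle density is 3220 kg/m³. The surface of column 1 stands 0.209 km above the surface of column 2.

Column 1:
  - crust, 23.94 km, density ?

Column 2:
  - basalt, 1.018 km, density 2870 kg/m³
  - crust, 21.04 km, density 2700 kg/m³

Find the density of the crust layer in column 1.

2720 kg/m³

Take the compensation level at the base of the deeper column (depth z_c below the surface of column 1) and equate Σ ρ_i t_i down to z_c; mantle fills any gap and the z_c terms cancel.
Column 1: 23.94×ρ + (z_c − 23.94)×3220
Column 2: 0.209×0 + 1.018×2870 + 21.04×2700 + (z_c − 0.209 − 22.058)×3220
The z_c×3220 term appears on both sides and cancels. Collect the known terms of each column as K = Σ(ρt)_known − 3220 × (depth of known layers): K_1 = 0 − 3220×23.94 = −77086.8; K_2 = 59729.66 − 3220×(0.209 + 22.058) = −11970.08.
Balance: K_1 + 23.94×ρ = K_2, so ρ = (K_2 − K_1)/23.94 = 65116.7/23.94 = 2720 kg/m³.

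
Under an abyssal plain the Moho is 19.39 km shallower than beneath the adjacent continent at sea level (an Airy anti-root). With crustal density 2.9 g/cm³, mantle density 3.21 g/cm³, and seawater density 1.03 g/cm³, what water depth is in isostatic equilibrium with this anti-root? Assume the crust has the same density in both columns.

Replacing a thickness d of crust by seawater at the top must be balanced by replacing crust with mantle at the base: d (ρ_c − ρ_w) = a (ρ_m − ρ_c).
d = a (ρ_m − ρ_c)/(ρ_c − ρ_w) = 19.39 km × 0.31/1.87 = 3.21 km.

3.21 km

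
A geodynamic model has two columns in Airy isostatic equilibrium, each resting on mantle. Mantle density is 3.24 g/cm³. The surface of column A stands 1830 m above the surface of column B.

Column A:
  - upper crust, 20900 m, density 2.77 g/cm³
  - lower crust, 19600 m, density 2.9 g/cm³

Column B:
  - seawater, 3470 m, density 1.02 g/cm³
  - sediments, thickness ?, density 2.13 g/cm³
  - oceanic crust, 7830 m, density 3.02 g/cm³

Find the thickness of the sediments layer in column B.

Take the compensation level at the base of the deeper column (depth z_c below the surface of column A) and equate Σ ρ_i t_i down to z_c; mantle fills any gap and the z_c terms cancel.
Column A: 20900×2.77 + 19600×2.9 + (z_c − 40500)×3.24
Column B: 1830×0 + 3470×1.02 + x×2.13 + 7830×3.02 + (z_c − 1830 − 11300 − x)×3.24
The z_c×3.24 term appears on both sides and cancels. Collect the known terms of each column as K = Σ(ρt)_known − 3.24 × (depth of known layers): K_A = 114733 − 3.24×40500 = −16487; K_B = 27186 − 3.24×(1830 + 11300) = −15355.2.
Balance: K_A = K_B − x×(3.24 − 2.13), so x = (K_B − K_A)/(3.24 − 2.13) = 1131.8/1.11 = 1020 m.

1020 m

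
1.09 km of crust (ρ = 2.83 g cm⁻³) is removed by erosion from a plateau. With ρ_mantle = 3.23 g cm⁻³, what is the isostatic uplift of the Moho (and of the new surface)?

0.955 km

Unloading: uplift u = e ρ_c/ρ_m = 1.09 km × 2.83/3.23 = 0.955 km.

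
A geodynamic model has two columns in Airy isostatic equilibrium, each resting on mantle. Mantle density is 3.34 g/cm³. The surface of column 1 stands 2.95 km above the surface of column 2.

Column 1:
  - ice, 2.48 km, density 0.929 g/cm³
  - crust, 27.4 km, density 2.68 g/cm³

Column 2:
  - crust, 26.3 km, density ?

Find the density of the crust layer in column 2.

2.8 g/cm³

Take the compensation level at the base of the deeper column (depth z_c below the surface of column 1) and equate Σ ρ_i t_i down to z_c; mantle fills any gap and the z_c terms cancel.
Column 1: 2.48×0.929 + 27.4×2.68 + (z_c − 29.88)×3.34
Column 2: 2.95×0 + 26.3×ρ + (z_c − 2.95 − 26.3)×3.34
The z_c×3.34 term appears on both sides and cancels. Collect the known terms of each column as K = Σ(ρt)_known − 3.34 × (depth of known layers): K_1 = 75.73592 − 3.34×29.88 = −24.06328; K_2 = 0 − 3.34×(2.95 + 26.3) = −97.695.
Balance: K_1 = K_2 + 26.3×ρ, so ρ = (K_1 − K_2)/26.3 = 73.6317/26.3 = 2.8 g/cm³.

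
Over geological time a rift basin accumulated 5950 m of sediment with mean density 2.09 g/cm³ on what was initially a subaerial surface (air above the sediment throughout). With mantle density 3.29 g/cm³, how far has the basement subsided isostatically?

Subaerial load: s = t ρ_sed / ρ_m = 5950 m × 2.09/3.29 = 3780 m.

3780 m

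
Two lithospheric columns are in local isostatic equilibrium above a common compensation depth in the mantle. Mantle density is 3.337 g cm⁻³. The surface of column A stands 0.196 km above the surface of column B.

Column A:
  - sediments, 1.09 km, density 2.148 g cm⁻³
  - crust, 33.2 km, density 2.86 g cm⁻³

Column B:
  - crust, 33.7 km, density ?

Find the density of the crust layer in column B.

2.85 g cm⁻³

Take the compensation level at the base of the deeper column (depth z_c below the surface of column A) and equate Σ ρ_i t_i down to z_c; mantle fills any gap and the z_c terms cancel.
Column A: 1.09×2.148 + 33.2×2.86 + (z_c − 34.29)×3.337
Column B: 0.196×0 + 33.7×ρ + (z_c − 0.196 − 33.7)×3.337
The z_c×3.337 term appears on both sides and cancels. Collect the known terms of each column as K = Σ(ρt)_known − 3.337 × (depth of known layers): K_A = 97.29332 − 3.337×34.29 = −17.13241; K_B = 0 − 3.337×(0.196 + 33.7) = −113.110952.
Balance: K_A = K_B + 33.7×ρ, so ρ = (K_A − K_B)/33.7 = 95.9785/33.7 = 2.85 g cm⁻³.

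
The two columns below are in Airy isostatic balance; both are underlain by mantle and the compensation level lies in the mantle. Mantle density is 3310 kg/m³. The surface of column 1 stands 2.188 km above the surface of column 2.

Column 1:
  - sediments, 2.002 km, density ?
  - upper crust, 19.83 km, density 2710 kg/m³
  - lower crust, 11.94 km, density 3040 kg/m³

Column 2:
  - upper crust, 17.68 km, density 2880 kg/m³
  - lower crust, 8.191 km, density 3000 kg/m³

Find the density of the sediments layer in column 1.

Take the compensation level at the base of the deeper column (depth z_c below the surface of column 1) and equate Σ ρ_i t_i down to z_c; mantle fills any gap and the z_c terms cancel.
Column 1: 2.002×ρ + 19.83×2710 + 11.94×3040 + (z_c − 33.772)×3310
Column 2: 2.188×0 + 17.68×2880 + 8.191×3000 + (z_c − 2.188 − 25.871)×3310
The z_c×3310 term appears on both sides and cancels. Collect the known terms of each column as K = Σ(ρt)_known − 3310 × (depth of known layers): K_1 = 90036.9 − 3310×33.772 = −21748.42; K_2 = 75491.4 − 3310×(2.188 + 25.871) = −17383.89.
Balance: K_1 + 2.002×ρ = K_2, so ρ = (K_2 − K_1)/2.002 = 4364.53/2.002 = 2180 kg/m³.

2180 kg/m³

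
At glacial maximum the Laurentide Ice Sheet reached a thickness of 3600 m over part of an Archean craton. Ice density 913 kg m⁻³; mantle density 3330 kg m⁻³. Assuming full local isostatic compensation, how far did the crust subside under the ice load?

987 m

Balancing pressure at the compensation depth: the ice load ρ_ice t is balanced by mantle displaced below, ρ_m s.
s = t ρ_ice / ρ_m = 3600 m × 913/3330 = 987 m.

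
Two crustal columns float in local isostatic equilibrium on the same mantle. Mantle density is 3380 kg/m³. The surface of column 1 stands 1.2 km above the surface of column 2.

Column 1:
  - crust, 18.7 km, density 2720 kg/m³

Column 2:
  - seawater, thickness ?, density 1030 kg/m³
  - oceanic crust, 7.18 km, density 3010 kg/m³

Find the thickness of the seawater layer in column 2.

2.4 km

Take the compensation level at the base of the deeper column (depth z_c below the surface of column 1) and equate Σ ρ_i t_i down to z_c; mantle fills any gap and the z_c terms cancel.
Column 1: 18.7×2720 + (z_c − 18.7)×3380
Column 2: 1.2×0 + x×1030 + 7.18×3010 + (z_c − 1.2 − 7.18 − x)×3380
The z_c×3380 term appears on both sides and cancels. Collect the known terms of each column as K = Σ(ρt)_known − 3380 × (depth of known layers): K_1 = 50864 − 3380×18.7 = −12342; K_2 = 21611.8 − 3380×(1.2 + 7.18) = −6712.6.
Balance: K_1 = K_2 − x×(3380 − 1030), so x = (K_2 − K_1)/(3380 − 1030) = 5629.4/2350 = 2.4 km.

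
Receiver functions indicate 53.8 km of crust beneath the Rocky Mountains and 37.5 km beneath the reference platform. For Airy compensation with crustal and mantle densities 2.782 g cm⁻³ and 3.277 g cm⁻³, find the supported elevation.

2.46 km

Excess crust Δ = 53.8 km − 37.5 km = 16.3 km, split between elevation h and root r with h + r = Δ.
Airy balance ρ_c h = (ρ_m − ρ_c) r gives r = h ρ_c/(ρ_m − ρ_c), so h (1 + ρ_c/(ρ_m − ρ_c)) = Δ, i.e. h = Δ (ρ_m − ρ_c)/ρ_m.
h = 16.3 km × 0.495/3.277 = 2.46 km.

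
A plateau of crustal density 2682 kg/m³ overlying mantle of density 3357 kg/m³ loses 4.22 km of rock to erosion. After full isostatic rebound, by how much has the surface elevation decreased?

Rebound u = e ρ_c/ρ_m = 4.22 km × 2682/3357 = 3.371 km.
Net surface drop = e − u = 4.22 km − 3.371 km = e (ρ_m − ρ_c)/ρ_m = 0.849 km.

0.849 km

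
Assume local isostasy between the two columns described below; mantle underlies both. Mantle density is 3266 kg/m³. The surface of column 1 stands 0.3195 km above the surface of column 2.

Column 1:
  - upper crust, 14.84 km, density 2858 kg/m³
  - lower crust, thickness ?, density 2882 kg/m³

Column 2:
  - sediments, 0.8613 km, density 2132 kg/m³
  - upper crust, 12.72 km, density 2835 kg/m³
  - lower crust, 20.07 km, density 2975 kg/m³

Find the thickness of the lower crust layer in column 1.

19 km

Take the compensation level at the base of the deeper column (depth z_c below the surface of column 1) and equate Σ ρ_i t_i down to z_c; mantle fills any gap and the z_c terms cancel.
Column 1: 14.84×2858 + x×2882 + (z_c − 14.84 − x)×3266
Column 2: 0.3195×0 + 0.8613×2132 + 12.72×2835 + 20.07×2975 + (z_c − 0.3195 − 33.6513)×3266
The z_c×3266 term appears on both sides and cancels. Collect the known terms of each column as K = Σ(ρt)_known − 3266 × (depth of known layers): K_1 = 42412.72 − 3266×14.84 = −6054.72; K_2 = 97605.7416 − 3266×(0.3195 + 33.6513) = −13342.8912.
Balance: K_1 − x×(3266 − 2882) = K_2, so x = (K_1 − K_2)/(3266 − 2882) = 7288.17/384 = 19 km.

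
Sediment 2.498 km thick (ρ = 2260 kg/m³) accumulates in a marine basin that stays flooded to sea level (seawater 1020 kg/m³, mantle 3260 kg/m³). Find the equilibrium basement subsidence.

1.38 km

Submarine loading: the sediment displaces seawater, and the subsidence is in turn flooded, so s (ρ_m − ρ_w) = t (ρ_sed − ρ_w).
s = 2.498 km × (2260 − 1020) / (3260 − 1020) = 1.38 km.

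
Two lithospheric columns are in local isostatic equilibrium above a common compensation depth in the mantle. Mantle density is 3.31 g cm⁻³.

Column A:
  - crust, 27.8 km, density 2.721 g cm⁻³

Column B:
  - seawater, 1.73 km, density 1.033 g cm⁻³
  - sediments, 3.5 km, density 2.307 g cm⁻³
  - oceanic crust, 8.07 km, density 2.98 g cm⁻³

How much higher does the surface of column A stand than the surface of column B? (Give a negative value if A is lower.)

1.89 km

For any compensation level in the mantle, the mantle terms cancel and isostasy reduces to e = (Σt_A − Σt_B) − (Σ(ρt)_A − Σ(ρt)_B) / ρ_m.
Σt_A = 27.8 km; Σt_B = 13.3 km; Σ(ρt)_A = 75.6438; Σ(ρt)_B = 33.91019 (in km·g cm⁻³).
e = (27.8 − 13.3) − (75.6438 − 33.91019) / 3.31 = 1.89 km.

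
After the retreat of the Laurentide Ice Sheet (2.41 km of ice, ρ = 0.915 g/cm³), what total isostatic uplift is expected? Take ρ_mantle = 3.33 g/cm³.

Removing the load lets mantle flow back in; uplift u satisfies ρ_ice t = ρ_m u.
u = t ρ_ice/ρ_m = 2.41 km × 0.915/3.33 = 0.662 km.

0.662 km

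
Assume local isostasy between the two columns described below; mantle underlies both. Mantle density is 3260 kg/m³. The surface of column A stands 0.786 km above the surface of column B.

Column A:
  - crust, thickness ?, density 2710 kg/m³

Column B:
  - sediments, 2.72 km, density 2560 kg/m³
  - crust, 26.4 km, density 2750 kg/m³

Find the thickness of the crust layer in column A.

Take the compensation level at the base of the deeper column (depth z_c below the surface of column A) and equate Σ ρ_i t_i down to z_c; mantle fills any gap and the z_c terms cancel.
Column A: x×2710 + (z_c − 0 − x)×3260
Column B: 0.786×0 + 2.72×2560 + 26.4×2750 + (z_c − 0.786 − 29.12)×3260
The z_c×3260 term appears on both sides and cancels. Collect the known terms of each column as K = Σ(ρt)_known − 3260 × (depth of known layers): K_A = 0 − 3260×0 = 0; K_B = 79563.2 − 3260×(0.786 + 29.12) = −17930.36.
Balance: K_A − x×(3260 − 2710) = K_B, so x = (K_A − K_B)/(3260 − 2710) = 17930.4/550 = 32.6 km.

32.6 km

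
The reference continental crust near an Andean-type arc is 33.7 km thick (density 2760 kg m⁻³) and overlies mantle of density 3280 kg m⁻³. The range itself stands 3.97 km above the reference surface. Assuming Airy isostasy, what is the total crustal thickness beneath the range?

Root depth r = h ρ_c / (ρ_m − ρ_c) = 3.97 km × 2760 / 520 = 21.07 km.
Total thickness = T + h + r = 33.7 km + 3.97 km + 21.07 km = 58.7 km.

58.7 km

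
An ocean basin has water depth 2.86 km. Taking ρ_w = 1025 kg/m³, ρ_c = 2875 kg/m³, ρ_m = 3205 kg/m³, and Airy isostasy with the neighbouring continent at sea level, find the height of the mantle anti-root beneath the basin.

Equating mass per unit area of the two columns: replacing crust with seawater at the top is compensated by replacing crust with mantle at the base: d (ρ_c − ρ_w) = a (ρ_m − ρ_c).
a = d (ρ_c − ρ_w)/(ρ_m − ρ_c) = 2.86 km × 1850/330 = 16 km.

16 km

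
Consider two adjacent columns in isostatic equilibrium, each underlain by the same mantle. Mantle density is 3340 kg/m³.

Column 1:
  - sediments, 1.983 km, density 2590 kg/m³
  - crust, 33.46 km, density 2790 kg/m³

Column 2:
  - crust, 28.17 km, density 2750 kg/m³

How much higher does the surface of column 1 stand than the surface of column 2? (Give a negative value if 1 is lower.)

0.979 km

For any compensation level in the mantle, the mantle terms cancel and isostasy reduces to e = (Σt_1 − Σt_2) − (Σ(ρt)_1 − Σ(ρt)_2) / ρ_m.
Σt_1 = 35.443 km; Σt_2 = 28.17 km; Σ(ρt)_1 = 98489.37; Σ(ρt)_2 = 77467.5 (in km·kg/m³).
e = (35.443 − 28.17) − (98489.37 − 77467.5) / 3340 = 0.979 km.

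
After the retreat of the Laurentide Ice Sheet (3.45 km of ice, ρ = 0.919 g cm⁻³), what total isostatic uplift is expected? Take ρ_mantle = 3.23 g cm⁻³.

0.982 km

Removing the load lets mantle flow back in; uplift u satisfies ρ_ice t = ρ_m u.
u = t ρ_ice/ρ_m = 3.45 km × 0.919/3.23 = 0.982 km.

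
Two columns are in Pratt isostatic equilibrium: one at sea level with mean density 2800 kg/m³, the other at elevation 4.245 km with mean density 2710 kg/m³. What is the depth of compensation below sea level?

128 km

ρ_ref D = ρ (D + h) → D (ρ_ref − ρ) = ρ h.
D = ρ h/(ρ_ref − ρ) = 2710 × 4.245 km/(2800 − 2710) = 128 km.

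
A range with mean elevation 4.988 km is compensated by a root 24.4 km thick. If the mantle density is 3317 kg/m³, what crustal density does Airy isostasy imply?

2750 kg/m³

ρ_c h = (ρ_m − ρ_c) r → ρ_c (h + r) = ρ_m r → ρ_c = ρ_m r / (h + r).
ρ_c = 3317 × 24.4 km / (4.988 km + 24.4 km) = 2750 kg/m³.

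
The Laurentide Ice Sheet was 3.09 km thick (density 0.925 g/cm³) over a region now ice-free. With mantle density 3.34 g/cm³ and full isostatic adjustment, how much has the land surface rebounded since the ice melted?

Removing the load lets mantle flow back in; uplift u satisfies ρ_ice t = ρ_m u.
u = t ρ_ice/ρ_m = 3.09 km × 0.925/3.34 = 0.856 km.

0.856 km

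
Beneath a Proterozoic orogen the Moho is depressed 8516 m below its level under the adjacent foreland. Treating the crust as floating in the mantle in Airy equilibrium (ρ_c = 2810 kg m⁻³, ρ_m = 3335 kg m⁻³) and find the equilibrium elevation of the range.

Isostatic balance requires: ρ_c h = (ρ_m − ρ_c) r.
h = r (ρ_m − ρ_c) / ρ_c = 8516 m × (3335 − 2810) / 2810 = 1590 m.

1590 m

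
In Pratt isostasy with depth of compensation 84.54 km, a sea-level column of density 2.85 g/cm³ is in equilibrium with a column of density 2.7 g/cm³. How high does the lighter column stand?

4.7 km

ρ_ref D = ρ (D + h) → h = D (ρ_ref − ρ)/ρ.
h = 84.54 km × (2.85 − 2.7)/2.7 = 4.7 km.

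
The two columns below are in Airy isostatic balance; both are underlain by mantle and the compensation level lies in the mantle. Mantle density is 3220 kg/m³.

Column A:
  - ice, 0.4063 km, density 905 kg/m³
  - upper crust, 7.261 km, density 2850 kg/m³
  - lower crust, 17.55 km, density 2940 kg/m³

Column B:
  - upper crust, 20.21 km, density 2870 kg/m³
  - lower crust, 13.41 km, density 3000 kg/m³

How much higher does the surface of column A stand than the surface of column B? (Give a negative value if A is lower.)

For any compensation level in the mantle, the mantle terms cancel and isostasy reduces to e = (Σt_A − Σt_B) − (Σ(ρt)_A − Σ(ρt)_B) / ρ_m.
Σt_A = 25.2173 km; Σt_B = 33.62 km; Σ(ρt)_A = 72658.5515; Σ(ρt)_B = 98232.7 (in km·kg/m³).
e = (25.2173 − 33.62) − (72658.5515 − 98232.7) / 3220 = −0.46 km.

−0.46 km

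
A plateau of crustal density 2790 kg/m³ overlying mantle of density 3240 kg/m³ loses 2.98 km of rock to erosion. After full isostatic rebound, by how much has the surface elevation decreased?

0.414 km

Rebound u = e ρ_c/ρ_m = 2.98 km × 2790/3240 = 2.566 km.
Net surface drop = e − u = 2.98 km − 2.566 km = e (ρ_m − ρ_c)/ρ_m = 0.414 km.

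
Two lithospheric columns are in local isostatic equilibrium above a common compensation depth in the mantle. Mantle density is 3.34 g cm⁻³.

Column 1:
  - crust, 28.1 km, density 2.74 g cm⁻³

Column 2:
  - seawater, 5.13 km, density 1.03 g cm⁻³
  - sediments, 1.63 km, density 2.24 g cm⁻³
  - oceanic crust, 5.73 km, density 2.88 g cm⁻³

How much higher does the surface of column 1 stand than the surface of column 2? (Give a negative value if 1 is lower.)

0.174 km

For any compensation level in the mantle, the mantle terms cancel and isostasy reduces to e = (Σt_1 − Σt_2) − (Σ(ρt)_1 − Σ(ρt)_2) / ρ_m.
Σt_1 = 28.1 km; Σt_2 = 12.49 km; Σ(ρt)_1 = 76.994; Σ(ρt)_2 = 25.4375 (in km·g cm⁻³).
e = (28.1 − 12.49) − (76.994 − 25.4375) / 3.34 = 0.174 km.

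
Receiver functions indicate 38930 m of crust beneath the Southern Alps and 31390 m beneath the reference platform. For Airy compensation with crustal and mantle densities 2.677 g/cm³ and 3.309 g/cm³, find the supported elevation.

Excess crust Δ = 38930 m − 31390 m = 7540 m, split between elevation h and root r with h + r = Δ.
Airy balance ρ_c h = (ρ_m − ρ_c) r gives r = h ρ_c/(ρ_m − ρ_c), so h (1 + ρ_c/(ρ_m − ρ_c)) = Δ, i.e. h = Δ (ρ_m − ρ_c)/ρ_m.
h = 7540 m × 0.632/3.309 = 1440 m.

1440 m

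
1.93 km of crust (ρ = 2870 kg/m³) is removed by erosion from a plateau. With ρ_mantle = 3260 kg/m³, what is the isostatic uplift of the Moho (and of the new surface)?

1.7 km

Unloading: uplift u = e ρ_c/ρ_m = 1.93 km × 2870/3260 = 1.7 km.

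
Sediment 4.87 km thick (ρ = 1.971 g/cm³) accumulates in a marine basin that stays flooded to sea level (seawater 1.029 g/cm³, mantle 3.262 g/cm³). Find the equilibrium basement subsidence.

Submarine loading: the sediment displaces seawater, and the subsidence is in turn flooded, so s (ρ_m − ρ_w) = t (ρ_sed − ρ_w).
s = 4.87 km × (1.971 − 1.029) / (3.262 − 1.029) = 2.05 km.

2.05 km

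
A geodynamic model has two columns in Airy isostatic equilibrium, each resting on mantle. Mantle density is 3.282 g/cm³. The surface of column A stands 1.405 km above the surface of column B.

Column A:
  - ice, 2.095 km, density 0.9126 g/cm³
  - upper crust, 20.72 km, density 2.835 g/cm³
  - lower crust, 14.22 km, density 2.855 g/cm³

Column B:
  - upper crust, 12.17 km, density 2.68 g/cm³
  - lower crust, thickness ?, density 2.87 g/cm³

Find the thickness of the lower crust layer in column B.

Take the compensation level at the base of the deeper column (depth z_c below the surface of column A) and equate Σ ρ_i t_i down to z_c; mantle fills any gap and the z_c terms cancel.
Column A: 2.095×0.9126 + 20.72×2.835 + 14.22×2.855 + (z_c − 37.035)×3.282
Column B: 1.405×0 + 12.17×2.68 + x×2.87 + (z_c − 1.405 − 12.17 − x)×3.282
The z_c×3.282 term appears on both sides and cancels. Collect the known terms of each column as K = Σ(ρt)_known − 3.282 × (depth of known layers): K_A = 101.251197 − 3.282×37.035 = −20.297673; K_B = 32.6156 − 3.282×(1.405 + 12.17) = −11.93755.
Balance: K_A = K_B − x×(3.282 − 2.87), so x = (K_B − K_A)/(3.282 − 2.87) = 8.36012/0.412 = 20.3 km.

20.3 km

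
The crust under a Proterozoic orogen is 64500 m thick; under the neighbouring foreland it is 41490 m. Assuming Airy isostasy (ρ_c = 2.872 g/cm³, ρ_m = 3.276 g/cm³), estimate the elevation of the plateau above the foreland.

Excess crust Δ = 64500 m − 41490 m = 23010 m, split between elevation h and root r with h + r = Δ.
Airy balance ρ_c h = (ρ_m − ρ_c) r gives r = h ρ_c/(ρ_m − ρ_c), so h (1 + ρ_c/(ρ_m − ρ_c)) = Δ, i.e. h = Δ (ρ_m − ρ_c)/ρ_m.
h = 23010 m × 0.404/3.276 = 2840 m.

2840 m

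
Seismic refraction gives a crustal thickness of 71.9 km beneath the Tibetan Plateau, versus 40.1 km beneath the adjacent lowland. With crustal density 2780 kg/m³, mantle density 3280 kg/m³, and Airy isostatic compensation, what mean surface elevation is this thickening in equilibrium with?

Excess crust Δ = 71.9 km − 40.1 km = 31.8 km, split between elevation h and root r with h + r = Δ.
Airy balance ρ_c h = (ρ_m − ρ_c) r gives r = h ρ_c/(ρ_m − ρ_c), so h (1 + ρ_c/(ρ_m − ρ_c)) = Δ, i.e. h = Δ (ρ_m − ρ_c)/ρ_m.
h = 31.8 km × 500/3280 = 4.85 km.

4.85 km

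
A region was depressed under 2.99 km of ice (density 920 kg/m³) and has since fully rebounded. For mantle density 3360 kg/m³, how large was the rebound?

Removing the load lets mantle flow back in; uplift u satisfies ρ_ice t = ρ_m u.
u = t ρ_ice/ρ_m = 2.99 km × 920/3360 = 0.819 km.

0.819 km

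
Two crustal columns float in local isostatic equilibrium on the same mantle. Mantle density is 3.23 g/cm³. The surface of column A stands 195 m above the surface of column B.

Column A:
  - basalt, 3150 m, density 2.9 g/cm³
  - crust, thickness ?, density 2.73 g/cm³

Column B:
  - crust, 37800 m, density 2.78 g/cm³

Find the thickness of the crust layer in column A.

Take the compensation level at the base of the deeper column (depth z_c below the surface of column A) and equate Σ ρ_i t_i down to z_c; mantle fills any gap and the z_c terms cancel.
Column A: 3150×2.9 + x×2.73 + (z_c − 3150 − x)×3.23
Column B: 195×0 + 37800×2.78 + (z_c − 195 − 37800)×3.23
The z_c×3.23 term appears on both sides and cancels. Collect the known terms of each column as K = Σ(ρt)_known − 3.23 × (depth of known layers): K_A = 9135 − 3.23×3150 = −1039.5; K_B = 105084 − 3.23×(195 + 37800) = −17639.85.
Balance: K_A − x×(3.23 − 2.73) = K_B, so x = (K_A − K_B)/(3.23 − 2.73) = 16600.3/0.5 = 33200 m.

33200 m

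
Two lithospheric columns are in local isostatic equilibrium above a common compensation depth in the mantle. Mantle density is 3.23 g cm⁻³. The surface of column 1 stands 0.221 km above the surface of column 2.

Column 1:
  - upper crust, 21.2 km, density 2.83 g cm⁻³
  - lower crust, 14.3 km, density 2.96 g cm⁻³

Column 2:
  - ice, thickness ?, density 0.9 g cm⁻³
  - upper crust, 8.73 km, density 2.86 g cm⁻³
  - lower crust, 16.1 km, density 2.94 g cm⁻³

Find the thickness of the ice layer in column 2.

1.6 km

Take the compensation level at the base of the deeper column (depth z_c below the surface of column 1) and equate Σ ρ_i t_i down to z_c; mantle fills any gap and the z_c terms cancel.
Column 1: 21.2×2.83 + 14.3×2.96 + (z_c − 35.5)×3.23
Column 2: 0.221×0 + x×0.9 + 8.73×2.86 + 16.1×2.94 + (z_c − 0.221 − 24.83 − x)×3.23
The z_c×3.23 term appears on both sides and cancels. Collect the known terms of each column as K = Σ(ρt)_known − 3.23 × (depth of known layers): K_1 = 102.324 − 3.23×35.5 = −12.341; K_2 = 72.3018 − 3.23×(0.221 + 24.83) = −8.61293.
Balance: K_1 = K_2 − x×(3.23 − 0.9), so x = (K_2 − K_1)/(3.23 − 0.9) = 3.72807/2.33 = 1.6 km.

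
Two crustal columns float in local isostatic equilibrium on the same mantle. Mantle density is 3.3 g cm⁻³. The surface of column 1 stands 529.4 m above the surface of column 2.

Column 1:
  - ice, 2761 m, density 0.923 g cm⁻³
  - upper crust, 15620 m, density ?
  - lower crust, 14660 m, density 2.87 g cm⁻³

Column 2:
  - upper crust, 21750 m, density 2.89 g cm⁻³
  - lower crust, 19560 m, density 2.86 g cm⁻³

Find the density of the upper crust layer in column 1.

2.89 g cm⁻³

Take the compensation level at the base of the deeper column (depth z_c below the surface of column 1) and equate Σ ρ_i t_i down to z_c; mantle fills any gap and the z_c terms cancel.
Column 1: 2761×0.923 + 15620×ρ + 14660×2.87 + (z_c − 33041)×3.3
Column 2: 529.4×0 + 21750×2.89 + 19560×2.86 + (z_c − 529.4 − 41310)×3.3
The z_c×3.3 term appears on both sides and cancels. Collect the known terms of each column as K = Σ(ρt)_known − 3.3 × (depth of known layers): K_1 = 44622.603 − 3.3×33041 = −64412.697; K_2 = 118799.1 − 3.3×(529.4 + 41310) = −19270.92.
Balance: K_1 + 15620×ρ = K_2, so ρ = (K_2 − K_1)/15620 = 45141.8/15620 = 2.89 g cm⁻³.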